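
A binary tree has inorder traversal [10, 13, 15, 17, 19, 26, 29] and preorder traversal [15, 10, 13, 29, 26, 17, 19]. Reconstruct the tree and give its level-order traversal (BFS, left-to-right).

Inorder:  [10, 13, 15, 17, 19, 26, 29]
Preorder: [15, 10, 13, 29, 26, 17, 19]
Algorithm: preorder visits root first, so consume preorder in order;
for each root, split the current inorder slice at that value into
left-subtree inorder and right-subtree inorder, then recurse.
Recursive splits:
  root=15; inorder splits into left=[10, 13], right=[17, 19, 26, 29]
  root=10; inorder splits into left=[], right=[13]
  root=13; inorder splits into left=[], right=[]
  root=29; inorder splits into left=[17, 19, 26], right=[]
  root=26; inorder splits into left=[17, 19], right=[]
  root=17; inorder splits into left=[], right=[19]
  root=19; inorder splits into left=[], right=[]
Reconstructed level-order: [15, 10, 29, 13, 26, 17, 19]


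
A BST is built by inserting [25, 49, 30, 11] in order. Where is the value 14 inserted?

Starting tree (level order): [25, 11, 49, None, None, 30]
Insertion path: 25 -> 11
Result: insert 14 as right child of 11
Final tree (level order): [25, 11, 49, None, 14, 30]


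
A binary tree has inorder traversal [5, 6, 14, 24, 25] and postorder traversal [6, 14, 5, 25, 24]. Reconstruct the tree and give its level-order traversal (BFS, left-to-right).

Inorder:   [5, 6, 14, 24, 25]
Postorder: [6, 14, 5, 25, 24]
Algorithm: postorder visits root last, so walk postorder right-to-left;
each value is the root of the current inorder slice — split it at that
value, recurse on the right subtree first, then the left.
Recursive splits:
  root=24; inorder splits into left=[5, 6, 14], right=[25]
  root=25; inorder splits into left=[], right=[]
  root=5; inorder splits into left=[], right=[6, 14]
  root=14; inorder splits into left=[6], right=[]
  root=6; inorder splits into left=[], right=[]
Reconstructed level-order: [24, 5, 25, 14, 6]


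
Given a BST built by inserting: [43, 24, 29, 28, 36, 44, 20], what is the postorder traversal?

Tree insertion order: [43, 24, 29, 28, 36, 44, 20]
Tree (level-order array): [43, 24, 44, 20, 29, None, None, None, None, 28, 36]
Postorder traversal: [20, 28, 36, 29, 24, 44, 43]


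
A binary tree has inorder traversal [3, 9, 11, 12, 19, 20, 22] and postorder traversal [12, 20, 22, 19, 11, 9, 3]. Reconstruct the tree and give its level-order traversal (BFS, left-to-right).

Inorder:   [3, 9, 11, 12, 19, 20, 22]
Postorder: [12, 20, 22, 19, 11, 9, 3]
Algorithm: postorder visits root last, so walk postorder right-to-left;
each value is the root of the current inorder slice — split it at that
value, recurse on the right subtree first, then the left.
Recursive splits:
  root=3; inorder splits into left=[], right=[9, 11, 12, 19, 20, 22]
  root=9; inorder splits into left=[], right=[11, 12, 19, 20, 22]
  root=11; inorder splits into left=[], right=[12, 19, 20, 22]
  root=19; inorder splits into left=[12], right=[20, 22]
  root=22; inorder splits into left=[20], right=[]
  root=20; inorder splits into left=[], right=[]
  root=12; inorder splits into left=[], right=[]
Reconstructed level-order: [3, 9, 11, 19, 12, 22, 20]


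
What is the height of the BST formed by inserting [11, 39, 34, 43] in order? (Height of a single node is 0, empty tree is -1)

Insertion order: [11, 39, 34, 43]
Tree (level-order array): [11, None, 39, 34, 43]
Compute height bottom-up (empty subtree = -1):
  height(34) = 1 + max(-1, -1) = 0
  height(43) = 1 + max(-1, -1) = 0
  height(39) = 1 + max(0, 0) = 1
  height(11) = 1 + max(-1, 1) = 2
Height = 2


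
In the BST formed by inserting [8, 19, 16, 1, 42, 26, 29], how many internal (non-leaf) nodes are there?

Tree built from: [8, 19, 16, 1, 42, 26, 29]
Tree (level-order array): [8, 1, 19, None, None, 16, 42, None, None, 26, None, None, 29]
Rule: An internal node has at least one child.
Per-node child counts:
  node 8: 2 child(ren)
  node 1: 0 child(ren)
  node 19: 2 child(ren)
  node 16: 0 child(ren)
  node 42: 1 child(ren)
  node 26: 1 child(ren)
  node 29: 0 child(ren)
Matching nodes: [8, 19, 42, 26]
Count of internal (non-leaf) nodes: 4


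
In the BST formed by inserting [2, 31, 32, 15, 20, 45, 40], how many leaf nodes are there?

Tree built from: [2, 31, 32, 15, 20, 45, 40]
Tree (level-order array): [2, None, 31, 15, 32, None, 20, None, 45, None, None, 40]
Rule: A leaf has 0 children.
Per-node child counts:
  node 2: 1 child(ren)
  node 31: 2 child(ren)
  node 15: 1 child(ren)
  node 20: 0 child(ren)
  node 32: 1 child(ren)
  node 45: 1 child(ren)
  node 40: 0 child(ren)
Matching nodes: [20, 40]
Count of leaf nodes: 2


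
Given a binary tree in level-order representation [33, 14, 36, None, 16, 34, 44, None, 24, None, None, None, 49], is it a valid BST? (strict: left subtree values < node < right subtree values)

Level-order array: [33, 14, 36, None, 16, 34, 44, None, 24, None, None, None, 49]
Validate using subtree bounds (lo, hi): at each node, require lo < value < hi,
then recurse left with hi=value and right with lo=value.
Preorder trace (stopping at first violation):
  at node 33 with bounds (-inf, +inf): OK
  at node 14 with bounds (-inf, 33): OK
  at node 16 with bounds (14, 33): OK
  at node 24 with bounds (16, 33): OK
  at node 36 with bounds (33, +inf): OK
  at node 34 with bounds (33, 36): OK
  at node 44 with bounds (36, +inf): OK
  at node 49 with bounds (44, +inf): OK
No violation found at any node.
Result: Valid BST


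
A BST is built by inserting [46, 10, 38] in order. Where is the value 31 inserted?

Starting tree (level order): [46, 10, None, None, 38]
Insertion path: 46 -> 10 -> 38
Result: insert 31 as left child of 38
Final tree (level order): [46, 10, None, None, 38, 31]


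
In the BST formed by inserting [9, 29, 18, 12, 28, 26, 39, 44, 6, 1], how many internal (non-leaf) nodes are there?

Tree built from: [9, 29, 18, 12, 28, 26, 39, 44, 6, 1]
Tree (level-order array): [9, 6, 29, 1, None, 18, 39, None, None, 12, 28, None, 44, None, None, 26]
Rule: An internal node has at least one child.
Per-node child counts:
  node 9: 2 child(ren)
  node 6: 1 child(ren)
  node 1: 0 child(ren)
  node 29: 2 child(ren)
  node 18: 2 child(ren)
  node 12: 0 child(ren)
  node 28: 1 child(ren)
  node 26: 0 child(ren)
  node 39: 1 child(ren)
  node 44: 0 child(ren)
Matching nodes: [9, 6, 29, 18, 28, 39]
Count of internal (non-leaf) nodes: 6


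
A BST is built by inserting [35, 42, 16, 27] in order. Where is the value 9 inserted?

Starting tree (level order): [35, 16, 42, None, 27]
Insertion path: 35 -> 16
Result: insert 9 as left child of 16
Final tree (level order): [35, 16, 42, 9, 27]


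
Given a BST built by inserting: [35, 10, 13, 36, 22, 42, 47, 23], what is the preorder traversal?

Tree insertion order: [35, 10, 13, 36, 22, 42, 47, 23]
Tree (level-order array): [35, 10, 36, None, 13, None, 42, None, 22, None, 47, None, 23]
Preorder traversal: [35, 10, 13, 22, 23, 36, 42, 47]


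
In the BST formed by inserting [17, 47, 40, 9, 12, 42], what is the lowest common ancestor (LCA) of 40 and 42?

Tree insertion order: [17, 47, 40, 9, 12, 42]
Tree (level-order array): [17, 9, 47, None, 12, 40, None, None, None, None, 42]
In a BST, the LCA of p=40, q=42 is the first node v on the
root-to-leaf path with p <= v <= q (go left if both < v, right if both > v).
Walk from root:
  at 17: both 40 and 42 > 17, go right
  at 47: both 40 and 42 < 47, go left
  at 40: 40 <= 40 <= 42, this is the LCA
LCA = 40


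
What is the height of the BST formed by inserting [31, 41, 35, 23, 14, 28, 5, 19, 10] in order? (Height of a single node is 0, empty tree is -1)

Insertion order: [31, 41, 35, 23, 14, 28, 5, 19, 10]
Tree (level-order array): [31, 23, 41, 14, 28, 35, None, 5, 19, None, None, None, None, None, 10]
Compute height bottom-up (empty subtree = -1):
  height(10) = 1 + max(-1, -1) = 0
  height(5) = 1 + max(-1, 0) = 1
  height(19) = 1 + max(-1, -1) = 0
  height(14) = 1 + max(1, 0) = 2
  height(28) = 1 + max(-1, -1) = 0
  height(23) = 1 + max(2, 0) = 3
  height(35) = 1 + max(-1, -1) = 0
  height(41) = 1 + max(0, -1) = 1
  height(31) = 1 + max(3, 1) = 4
Height = 4


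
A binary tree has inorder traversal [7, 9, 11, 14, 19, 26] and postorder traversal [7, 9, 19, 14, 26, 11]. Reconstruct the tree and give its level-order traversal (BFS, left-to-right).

Inorder:   [7, 9, 11, 14, 19, 26]
Postorder: [7, 9, 19, 14, 26, 11]
Algorithm: postorder visits root last, so walk postorder right-to-left;
each value is the root of the current inorder slice — split it at that
value, recurse on the right subtree first, then the left.
Recursive splits:
  root=11; inorder splits into left=[7, 9], right=[14, 19, 26]
  root=26; inorder splits into left=[14, 19], right=[]
  root=14; inorder splits into left=[], right=[19]
  root=19; inorder splits into left=[], right=[]
  root=9; inorder splits into left=[7], right=[]
  root=7; inorder splits into left=[], right=[]
Reconstructed level-order: [11, 9, 26, 7, 14, 19]


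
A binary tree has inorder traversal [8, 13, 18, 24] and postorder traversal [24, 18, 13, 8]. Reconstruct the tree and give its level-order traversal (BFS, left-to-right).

Inorder:   [8, 13, 18, 24]
Postorder: [24, 18, 13, 8]
Algorithm: postorder visits root last, so walk postorder right-to-left;
each value is the root of the current inorder slice — split it at that
value, recurse on the right subtree first, then the left.
Recursive splits:
  root=8; inorder splits into left=[], right=[13, 18, 24]
  root=13; inorder splits into left=[], right=[18, 24]
  root=18; inorder splits into left=[], right=[24]
  root=24; inorder splits into left=[], right=[]
Reconstructed level-order: [8, 13, 18, 24]


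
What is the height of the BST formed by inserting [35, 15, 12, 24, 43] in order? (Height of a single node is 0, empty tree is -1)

Insertion order: [35, 15, 12, 24, 43]
Tree (level-order array): [35, 15, 43, 12, 24]
Compute height bottom-up (empty subtree = -1):
  height(12) = 1 + max(-1, -1) = 0
  height(24) = 1 + max(-1, -1) = 0
  height(15) = 1 + max(0, 0) = 1
  height(43) = 1 + max(-1, -1) = 0
  height(35) = 1 + max(1, 0) = 2
Height = 2


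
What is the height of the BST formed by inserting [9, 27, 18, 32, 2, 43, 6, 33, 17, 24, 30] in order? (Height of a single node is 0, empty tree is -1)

Insertion order: [9, 27, 18, 32, 2, 43, 6, 33, 17, 24, 30]
Tree (level-order array): [9, 2, 27, None, 6, 18, 32, None, None, 17, 24, 30, 43, None, None, None, None, None, None, 33]
Compute height bottom-up (empty subtree = -1):
  height(6) = 1 + max(-1, -1) = 0
  height(2) = 1 + max(-1, 0) = 1
  height(17) = 1 + max(-1, -1) = 0
  height(24) = 1 + max(-1, -1) = 0
  height(18) = 1 + max(0, 0) = 1
  height(30) = 1 + max(-1, -1) = 0
  height(33) = 1 + max(-1, -1) = 0
  height(43) = 1 + max(0, -1) = 1
  height(32) = 1 + max(0, 1) = 2
  height(27) = 1 + max(1, 2) = 3
  height(9) = 1 + max(1, 3) = 4
Height = 4


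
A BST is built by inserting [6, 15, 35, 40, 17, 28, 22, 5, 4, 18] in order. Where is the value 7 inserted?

Starting tree (level order): [6, 5, 15, 4, None, None, 35, None, None, 17, 40, None, 28, None, None, 22, None, 18]
Insertion path: 6 -> 15
Result: insert 7 as left child of 15
Final tree (level order): [6, 5, 15, 4, None, 7, 35, None, None, None, None, 17, 40, None, 28, None, None, 22, None, 18]


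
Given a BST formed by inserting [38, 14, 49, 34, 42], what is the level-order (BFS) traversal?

Tree insertion order: [38, 14, 49, 34, 42]
Tree (level-order array): [38, 14, 49, None, 34, 42]
BFS from the root, enqueuing left then right child of each popped node:
  queue [38] -> pop 38, enqueue [14, 49], visited so far: [38]
  queue [14, 49] -> pop 14, enqueue [34], visited so far: [38, 14]
  queue [49, 34] -> pop 49, enqueue [42], visited so far: [38, 14, 49]
  queue [34, 42] -> pop 34, enqueue [none], visited so far: [38, 14, 49, 34]
  queue [42] -> pop 42, enqueue [none], visited so far: [38, 14, 49, 34, 42]
Result: [38, 14, 49, 34, 42]


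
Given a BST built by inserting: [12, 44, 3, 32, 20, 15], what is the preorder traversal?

Tree insertion order: [12, 44, 3, 32, 20, 15]
Tree (level-order array): [12, 3, 44, None, None, 32, None, 20, None, 15]
Preorder traversal: [12, 3, 44, 32, 20, 15]


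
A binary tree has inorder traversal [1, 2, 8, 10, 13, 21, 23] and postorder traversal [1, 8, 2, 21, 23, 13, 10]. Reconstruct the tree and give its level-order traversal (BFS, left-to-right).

Inorder:   [1, 2, 8, 10, 13, 21, 23]
Postorder: [1, 8, 2, 21, 23, 13, 10]
Algorithm: postorder visits root last, so walk postorder right-to-left;
each value is the root of the current inorder slice — split it at that
value, recurse on the right subtree first, then the left.
Recursive splits:
  root=10; inorder splits into left=[1, 2, 8], right=[13, 21, 23]
  root=13; inorder splits into left=[], right=[21, 23]
  root=23; inorder splits into left=[21], right=[]
  root=21; inorder splits into left=[], right=[]
  root=2; inorder splits into left=[1], right=[8]
  root=8; inorder splits into left=[], right=[]
  root=1; inorder splits into left=[], right=[]
Reconstructed level-order: [10, 2, 13, 1, 8, 23, 21]


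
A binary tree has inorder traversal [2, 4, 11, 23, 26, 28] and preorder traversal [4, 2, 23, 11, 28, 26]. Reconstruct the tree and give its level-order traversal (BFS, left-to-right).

Inorder:  [2, 4, 11, 23, 26, 28]
Preorder: [4, 2, 23, 11, 28, 26]
Algorithm: preorder visits root first, so consume preorder in order;
for each root, split the current inorder slice at that value into
left-subtree inorder and right-subtree inorder, then recurse.
Recursive splits:
  root=4; inorder splits into left=[2], right=[11, 23, 26, 28]
  root=2; inorder splits into left=[], right=[]
  root=23; inorder splits into left=[11], right=[26, 28]
  root=11; inorder splits into left=[], right=[]
  root=28; inorder splits into left=[26], right=[]
  root=26; inorder splits into left=[], right=[]
Reconstructed level-order: [4, 2, 23, 11, 28, 26]


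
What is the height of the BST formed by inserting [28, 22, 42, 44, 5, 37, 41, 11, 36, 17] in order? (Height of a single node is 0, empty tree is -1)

Insertion order: [28, 22, 42, 44, 5, 37, 41, 11, 36, 17]
Tree (level-order array): [28, 22, 42, 5, None, 37, 44, None, 11, 36, 41, None, None, None, 17]
Compute height bottom-up (empty subtree = -1):
  height(17) = 1 + max(-1, -1) = 0
  height(11) = 1 + max(-1, 0) = 1
  height(5) = 1 + max(-1, 1) = 2
  height(22) = 1 + max(2, -1) = 3
  height(36) = 1 + max(-1, -1) = 0
  height(41) = 1 + max(-1, -1) = 0
  height(37) = 1 + max(0, 0) = 1
  height(44) = 1 + max(-1, -1) = 0
  height(42) = 1 + max(1, 0) = 2
  height(28) = 1 + max(3, 2) = 4
Height = 4


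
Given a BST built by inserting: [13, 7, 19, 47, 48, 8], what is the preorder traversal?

Tree insertion order: [13, 7, 19, 47, 48, 8]
Tree (level-order array): [13, 7, 19, None, 8, None, 47, None, None, None, 48]
Preorder traversal: [13, 7, 8, 19, 47, 48]


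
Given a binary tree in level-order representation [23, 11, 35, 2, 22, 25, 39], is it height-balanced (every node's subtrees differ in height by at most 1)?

Tree (level-order array): [23, 11, 35, 2, 22, 25, 39]
Definition: a tree is height-balanced if, at every node, |h(left) - h(right)| <= 1 (empty subtree has height -1).
Bottom-up per-node check:
  node 2: h_left=-1, h_right=-1, diff=0 [OK], height=0
  node 22: h_left=-1, h_right=-1, diff=0 [OK], height=0
  node 11: h_left=0, h_right=0, diff=0 [OK], height=1
  node 25: h_left=-1, h_right=-1, diff=0 [OK], height=0
  node 39: h_left=-1, h_right=-1, diff=0 [OK], height=0
  node 35: h_left=0, h_right=0, diff=0 [OK], height=1
  node 23: h_left=1, h_right=1, diff=0 [OK], height=2
All nodes satisfy the balance condition.
Result: Balanced


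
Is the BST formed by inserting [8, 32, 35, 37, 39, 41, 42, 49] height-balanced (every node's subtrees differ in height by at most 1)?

Tree (level-order array): [8, None, 32, None, 35, None, 37, None, 39, None, 41, None, 42, None, 49]
Definition: a tree is height-balanced if, at every node, |h(left) - h(right)| <= 1 (empty subtree has height -1).
Bottom-up per-node check:
  node 49: h_left=-1, h_right=-1, diff=0 [OK], height=0
  node 42: h_left=-1, h_right=0, diff=1 [OK], height=1
  node 41: h_left=-1, h_right=1, diff=2 [FAIL (|-1-1|=2 > 1)], height=2
  node 39: h_left=-1, h_right=2, diff=3 [FAIL (|-1-2|=3 > 1)], height=3
  node 37: h_left=-1, h_right=3, diff=4 [FAIL (|-1-3|=4 > 1)], height=4
  node 35: h_left=-1, h_right=4, diff=5 [FAIL (|-1-4|=5 > 1)], height=5
  node 32: h_left=-1, h_right=5, diff=6 [FAIL (|-1-5|=6 > 1)], height=6
  node 8: h_left=-1, h_right=6, diff=7 [FAIL (|-1-6|=7 > 1)], height=7
Node 41 violates the condition: |-1 - 1| = 2 > 1.
Result: Not balanced


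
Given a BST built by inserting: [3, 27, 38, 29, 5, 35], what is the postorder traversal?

Tree insertion order: [3, 27, 38, 29, 5, 35]
Tree (level-order array): [3, None, 27, 5, 38, None, None, 29, None, None, 35]
Postorder traversal: [5, 35, 29, 38, 27, 3]


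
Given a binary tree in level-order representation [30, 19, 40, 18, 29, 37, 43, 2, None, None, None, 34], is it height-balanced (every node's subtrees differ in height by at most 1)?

Tree (level-order array): [30, 19, 40, 18, 29, 37, 43, 2, None, None, None, 34]
Definition: a tree is height-balanced if, at every node, |h(left) - h(right)| <= 1 (empty subtree has height -1).
Bottom-up per-node check:
  node 2: h_left=-1, h_right=-1, diff=0 [OK], height=0
  node 18: h_left=0, h_right=-1, diff=1 [OK], height=1
  node 29: h_left=-1, h_right=-1, diff=0 [OK], height=0
  node 19: h_left=1, h_right=0, diff=1 [OK], height=2
  node 34: h_left=-1, h_right=-1, diff=0 [OK], height=0
  node 37: h_left=0, h_right=-1, diff=1 [OK], height=1
  node 43: h_left=-1, h_right=-1, diff=0 [OK], height=0
  node 40: h_left=1, h_right=0, diff=1 [OK], height=2
  node 30: h_left=2, h_right=2, diff=0 [OK], height=3
All nodes satisfy the balance condition.
Result: Balanced


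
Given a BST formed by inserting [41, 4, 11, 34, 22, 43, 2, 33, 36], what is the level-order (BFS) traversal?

Tree insertion order: [41, 4, 11, 34, 22, 43, 2, 33, 36]
Tree (level-order array): [41, 4, 43, 2, 11, None, None, None, None, None, 34, 22, 36, None, 33]
BFS from the root, enqueuing left then right child of each popped node:
  queue [41] -> pop 41, enqueue [4, 43], visited so far: [41]
  queue [4, 43] -> pop 4, enqueue [2, 11], visited so far: [41, 4]
  queue [43, 2, 11] -> pop 43, enqueue [none], visited so far: [41, 4, 43]
  queue [2, 11] -> pop 2, enqueue [none], visited so far: [41, 4, 43, 2]
  queue [11] -> pop 11, enqueue [34], visited so far: [41, 4, 43, 2, 11]
  queue [34] -> pop 34, enqueue [22, 36], visited so far: [41, 4, 43, 2, 11, 34]
  queue [22, 36] -> pop 22, enqueue [33], visited so far: [41, 4, 43, 2, 11, 34, 22]
  queue [36, 33] -> pop 36, enqueue [none], visited so far: [41, 4, 43, 2, 11, 34, 22, 36]
  queue [33] -> pop 33, enqueue [none], visited so far: [41, 4, 43, 2, 11, 34, 22, 36, 33]
Result: [41, 4, 43, 2, 11, 34, 22, 36, 33]


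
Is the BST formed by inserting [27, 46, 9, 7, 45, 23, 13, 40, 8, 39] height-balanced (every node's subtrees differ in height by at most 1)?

Tree (level-order array): [27, 9, 46, 7, 23, 45, None, None, 8, 13, None, 40, None, None, None, None, None, 39]
Definition: a tree is height-balanced if, at every node, |h(left) - h(right)| <= 1 (empty subtree has height -1).
Bottom-up per-node check:
  node 8: h_left=-1, h_right=-1, diff=0 [OK], height=0
  node 7: h_left=-1, h_right=0, diff=1 [OK], height=1
  node 13: h_left=-1, h_right=-1, diff=0 [OK], height=0
  node 23: h_left=0, h_right=-1, diff=1 [OK], height=1
  node 9: h_left=1, h_right=1, diff=0 [OK], height=2
  node 39: h_left=-1, h_right=-1, diff=0 [OK], height=0
  node 40: h_left=0, h_right=-1, diff=1 [OK], height=1
  node 45: h_left=1, h_right=-1, diff=2 [FAIL (|1--1|=2 > 1)], height=2
  node 46: h_left=2, h_right=-1, diff=3 [FAIL (|2--1|=3 > 1)], height=3
  node 27: h_left=2, h_right=3, diff=1 [OK], height=4
Node 45 violates the condition: |1 - -1| = 2 > 1.
Result: Not balanced


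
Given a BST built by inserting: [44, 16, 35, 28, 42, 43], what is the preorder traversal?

Tree insertion order: [44, 16, 35, 28, 42, 43]
Tree (level-order array): [44, 16, None, None, 35, 28, 42, None, None, None, 43]
Preorder traversal: [44, 16, 35, 28, 42, 43]


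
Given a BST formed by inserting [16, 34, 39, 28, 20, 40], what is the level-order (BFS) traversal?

Tree insertion order: [16, 34, 39, 28, 20, 40]
Tree (level-order array): [16, None, 34, 28, 39, 20, None, None, 40]
BFS from the root, enqueuing left then right child of each popped node:
  queue [16] -> pop 16, enqueue [34], visited so far: [16]
  queue [34] -> pop 34, enqueue [28, 39], visited so far: [16, 34]
  queue [28, 39] -> pop 28, enqueue [20], visited so far: [16, 34, 28]
  queue [39, 20] -> pop 39, enqueue [40], visited so far: [16, 34, 28, 39]
  queue [20, 40] -> pop 20, enqueue [none], visited so far: [16, 34, 28, 39, 20]
  queue [40] -> pop 40, enqueue [none], visited so far: [16, 34, 28, 39, 20, 40]
Result: [16, 34, 28, 39, 20, 40]


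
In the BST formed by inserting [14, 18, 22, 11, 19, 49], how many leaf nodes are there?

Tree built from: [14, 18, 22, 11, 19, 49]
Tree (level-order array): [14, 11, 18, None, None, None, 22, 19, 49]
Rule: A leaf has 0 children.
Per-node child counts:
  node 14: 2 child(ren)
  node 11: 0 child(ren)
  node 18: 1 child(ren)
  node 22: 2 child(ren)
  node 19: 0 child(ren)
  node 49: 0 child(ren)
Matching nodes: [11, 19, 49]
Count of leaf nodes: 3


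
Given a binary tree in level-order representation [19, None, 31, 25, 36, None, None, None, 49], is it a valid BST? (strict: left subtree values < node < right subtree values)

Level-order array: [19, None, 31, 25, 36, None, None, None, 49]
Validate using subtree bounds (lo, hi): at each node, require lo < value < hi,
then recurse left with hi=value and right with lo=value.
Preorder trace (stopping at first violation):
  at node 19 with bounds (-inf, +inf): OK
  at node 31 with bounds (19, +inf): OK
  at node 25 with bounds (19, 31): OK
  at node 36 with bounds (31, +inf): OK
  at node 49 with bounds (36, +inf): OK
No violation found at any node.
Result: Valid BST


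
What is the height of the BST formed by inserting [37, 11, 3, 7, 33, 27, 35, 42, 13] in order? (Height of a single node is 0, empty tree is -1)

Insertion order: [37, 11, 3, 7, 33, 27, 35, 42, 13]
Tree (level-order array): [37, 11, 42, 3, 33, None, None, None, 7, 27, 35, None, None, 13]
Compute height bottom-up (empty subtree = -1):
  height(7) = 1 + max(-1, -1) = 0
  height(3) = 1 + max(-1, 0) = 1
  height(13) = 1 + max(-1, -1) = 0
  height(27) = 1 + max(0, -1) = 1
  height(35) = 1 + max(-1, -1) = 0
  height(33) = 1 + max(1, 0) = 2
  height(11) = 1 + max(1, 2) = 3
  height(42) = 1 + max(-1, -1) = 0
  height(37) = 1 + max(3, 0) = 4
Height = 4


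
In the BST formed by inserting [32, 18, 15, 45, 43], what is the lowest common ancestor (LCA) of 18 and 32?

Tree insertion order: [32, 18, 15, 45, 43]
Tree (level-order array): [32, 18, 45, 15, None, 43]
In a BST, the LCA of p=18, q=32 is the first node v on the
root-to-leaf path with p <= v <= q (go left if both < v, right if both > v).
Walk from root:
  at 32: 18 <= 32 <= 32, this is the LCA
LCA = 32


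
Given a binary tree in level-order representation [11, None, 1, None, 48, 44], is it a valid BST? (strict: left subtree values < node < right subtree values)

Level-order array: [11, None, 1, None, 48, 44]
Validate using subtree bounds (lo, hi): at each node, require lo < value < hi,
then recurse left with hi=value and right with lo=value.
Preorder trace (stopping at first violation):
  at node 11 with bounds (-inf, +inf): OK
  at node 1 with bounds (11, +inf): VIOLATION
Node 1 violates its bound: not (11 < 1 < +inf).
Result: Not a valid BST


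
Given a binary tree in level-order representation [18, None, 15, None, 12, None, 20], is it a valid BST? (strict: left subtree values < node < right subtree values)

Level-order array: [18, None, 15, None, 12, None, 20]
Validate using subtree bounds (lo, hi): at each node, require lo < value < hi,
then recurse left with hi=value and right with lo=value.
Preorder trace (stopping at first violation):
  at node 18 with bounds (-inf, +inf): OK
  at node 15 with bounds (18, +inf): VIOLATION
Node 15 violates its bound: not (18 < 15 < +inf).
Result: Not a valid BST


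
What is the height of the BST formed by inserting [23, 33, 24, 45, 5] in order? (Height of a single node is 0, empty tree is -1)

Insertion order: [23, 33, 24, 45, 5]
Tree (level-order array): [23, 5, 33, None, None, 24, 45]
Compute height bottom-up (empty subtree = -1):
  height(5) = 1 + max(-1, -1) = 0
  height(24) = 1 + max(-1, -1) = 0
  height(45) = 1 + max(-1, -1) = 0
  height(33) = 1 + max(0, 0) = 1
  height(23) = 1 + max(0, 1) = 2
Height = 2


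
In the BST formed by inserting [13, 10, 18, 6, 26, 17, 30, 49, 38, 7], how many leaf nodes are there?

Tree built from: [13, 10, 18, 6, 26, 17, 30, 49, 38, 7]
Tree (level-order array): [13, 10, 18, 6, None, 17, 26, None, 7, None, None, None, 30, None, None, None, 49, 38]
Rule: A leaf has 0 children.
Per-node child counts:
  node 13: 2 child(ren)
  node 10: 1 child(ren)
  node 6: 1 child(ren)
  node 7: 0 child(ren)
  node 18: 2 child(ren)
  node 17: 0 child(ren)
  node 26: 1 child(ren)
  node 30: 1 child(ren)
  node 49: 1 child(ren)
  node 38: 0 child(ren)
Matching nodes: [7, 17, 38]
Count of leaf nodes: 3


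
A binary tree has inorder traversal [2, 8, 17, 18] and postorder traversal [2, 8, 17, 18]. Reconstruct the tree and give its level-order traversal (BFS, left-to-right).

Inorder:   [2, 8, 17, 18]
Postorder: [2, 8, 17, 18]
Algorithm: postorder visits root last, so walk postorder right-to-left;
each value is the root of the current inorder slice — split it at that
value, recurse on the right subtree first, then the left.
Recursive splits:
  root=18; inorder splits into left=[2, 8, 17], right=[]
  root=17; inorder splits into left=[2, 8], right=[]
  root=8; inorder splits into left=[2], right=[]
  root=2; inorder splits into left=[], right=[]
Reconstructed level-order: [18, 17, 8, 2]


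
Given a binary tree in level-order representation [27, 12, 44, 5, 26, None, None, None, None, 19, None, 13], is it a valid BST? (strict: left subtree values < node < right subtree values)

Level-order array: [27, 12, 44, 5, 26, None, None, None, None, 19, None, 13]
Validate using subtree bounds (lo, hi): at each node, require lo < value < hi,
then recurse left with hi=value and right with lo=value.
Preorder trace (stopping at first violation):
  at node 27 with bounds (-inf, +inf): OK
  at node 12 with bounds (-inf, 27): OK
  at node 5 with bounds (-inf, 12): OK
  at node 26 with bounds (12, 27): OK
  at node 19 with bounds (12, 26): OK
  at node 13 with bounds (12, 19): OK
  at node 44 with bounds (27, +inf): OK
No violation found at any node.
Result: Valid BST


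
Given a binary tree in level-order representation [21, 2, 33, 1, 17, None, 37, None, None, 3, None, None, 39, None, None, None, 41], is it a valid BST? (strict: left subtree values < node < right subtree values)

Level-order array: [21, 2, 33, 1, 17, None, 37, None, None, 3, None, None, 39, None, None, None, 41]
Validate using subtree bounds (lo, hi): at each node, require lo < value < hi,
then recurse left with hi=value and right with lo=value.
Preorder trace (stopping at first violation):
  at node 21 with bounds (-inf, +inf): OK
  at node 2 with bounds (-inf, 21): OK
  at node 1 with bounds (-inf, 2): OK
  at node 17 with bounds (2, 21): OK
  at node 3 with bounds (2, 17): OK
  at node 33 with bounds (21, +inf): OK
  at node 37 with bounds (33, +inf): OK
  at node 39 with bounds (37, +inf): OK
  at node 41 with bounds (39, +inf): OK
No violation found at any node.
Result: Valid BST


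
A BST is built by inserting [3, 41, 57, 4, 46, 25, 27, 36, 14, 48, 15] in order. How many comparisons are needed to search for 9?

Search path for 9: 3 -> 41 -> 4 -> 25 -> 14
Found: False
Comparisons: 5


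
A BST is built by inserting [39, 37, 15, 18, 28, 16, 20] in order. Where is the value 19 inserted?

Starting tree (level order): [39, 37, None, 15, None, None, 18, 16, 28, None, None, 20]
Insertion path: 39 -> 37 -> 15 -> 18 -> 28 -> 20
Result: insert 19 as left child of 20
Final tree (level order): [39, 37, None, 15, None, None, 18, 16, 28, None, None, 20, None, 19]


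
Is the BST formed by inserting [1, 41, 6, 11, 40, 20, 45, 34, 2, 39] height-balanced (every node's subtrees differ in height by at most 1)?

Tree (level-order array): [1, None, 41, 6, 45, 2, 11, None, None, None, None, None, 40, 20, None, None, 34, None, 39]
Definition: a tree is height-balanced if, at every node, |h(left) - h(right)| <= 1 (empty subtree has height -1).
Bottom-up per-node check:
  node 2: h_left=-1, h_right=-1, diff=0 [OK], height=0
  node 39: h_left=-1, h_right=-1, diff=0 [OK], height=0
  node 34: h_left=-1, h_right=0, diff=1 [OK], height=1
  node 20: h_left=-1, h_right=1, diff=2 [FAIL (|-1-1|=2 > 1)], height=2
  node 40: h_left=2, h_right=-1, diff=3 [FAIL (|2--1|=3 > 1)], height=3
  node 11: h_left=-1, h_right=3, diff=4 [FAIL (|-1-3|=4 > 1)], height=4
  node 6: h_left=0, h_right=4, diff=4 [FAIL (|0-4|=4 > 1)], height=5
  node 45: h_left=-1, h_right=-1, diff=0 [OK], height=0
  node 41: h_left=5, h_right=0, diff=5 [FAIL (|5-0|=5 > 1)], height=6
  node 1: h_left=-1, h_right=6, diff=7 [FAIL (|-1-6|=7 > 1)], height=7
Node 20 violates the condition: |-1 - 1| = 2 > 1.
Result: Not balanced


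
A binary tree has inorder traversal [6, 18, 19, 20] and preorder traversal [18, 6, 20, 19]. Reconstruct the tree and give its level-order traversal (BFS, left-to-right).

Inorder:  [6, 18, 19, 20]
Preorder: [18, 6, 20, 19]
Algorithm: preorder visits root first, so consume preorder in order;
for each root, split the current inorder slice at that value into
left-subtree inorder and right-subtree inorder, then recurse.
Recursive splits:
  root=18; inorder splits into left=[6], right=[19, 20]
  root=6; inorder splits into left=[], right=[]
  root=20; inorder splits into left=[19], right=[]
  root=19; inorder splits into left=[], right=[]
Reconstructed level-order: [18, 6, 20, 19]


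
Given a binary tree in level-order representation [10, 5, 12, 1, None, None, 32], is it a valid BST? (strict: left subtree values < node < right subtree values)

Level-order array: [10, 5, 12, 1, None, None, 32]
Validate using subtree bounds (lo, hi): at each node, require lo < value < hi,
then recurse left with hi=value and right with lo=value.
Preorder trace (stopping at first violation):
  at node 10 with bounds (-inf, +inf): OK
  at node 5 with bounds (-inf, 10): OK
  at node 1 with bounds (-inf, 5): OK
  at node 12 with bounds (10, +inf): OK
  at node 32 with bounds (12, +inf): OK
No violation found at any node.
Result: Valid BST


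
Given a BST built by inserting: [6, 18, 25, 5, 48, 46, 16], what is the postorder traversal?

Tree insertion order: [6, 18, 25, 5, 48, 46, 16]
Tree (level-order array): [6, 5, 18, None, None, 16, 25, None, None, None, 48, 46]
Postorder traversal: [5, 16, 46, 48, 25, 18, 6]


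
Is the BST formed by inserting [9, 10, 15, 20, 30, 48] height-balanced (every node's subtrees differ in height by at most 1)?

Tree (level-order array): [9, None, 10, None, 15, None, 20, None, 30, None, 48]
Definition: a tree is height-balanced if, at every node, |h(left) - h(right)| <= 1 (empty subtree has height -1).
Bottom-up per-node check:
  node 48: h_left=-1, h_right=-1, diff=0 [OK], height=0
  node 30: h_left=-1, h_right=0, diff=1 [OK], height=1
  node 20: h_left=-1, h_right=1, diff=2 [FAIL (|-1-1|=2 > 1)], height=2
  node 15: h_left=-1, h_right=2, diff=3 [FAIL (|-1-2|=3 > 1)], height=3
  node 10: h_left=-1, h_right=3, diff=4 [FAIL (|-1-3|=4 > 1)], height=4
  node 9: h_left=-1, h_right=4, diff=5 [FAIL (|-1-4|=5 > 1)], height=5
Node 20 violates the condition: |-1 - 1| = 2 > 1.
Result: Not balanced


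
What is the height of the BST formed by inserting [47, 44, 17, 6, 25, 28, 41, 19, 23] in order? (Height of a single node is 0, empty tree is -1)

Insertion order: [47, 44, 17, 6, 25, 28, 41, 19, 23]
Tree (level-order array): [47, 44, None, 17, None, 6, 25, None, None, 19, 28, None, 23, None, 41]
Compute height bottom-up (empty subtree = -1):
  height(6) = 1 + max(-1, -1) = 0
  height(23) = 1 + max(-1, -1) = 0
  height(19) = 1 + max(-1, 0) = 1
  height(41) = 1 + max(-1, -1) = 0
  height(28) = 1 + max(-1, 0) = 1
  height(25) = 1 + max(1, 1) = 2
  height(17) = 1 + max(0, 2) = 3
  height(44) = 1 + max(3, -1) = 4
  height(47) = 1 + max(4, -1) = 5
Height = 5


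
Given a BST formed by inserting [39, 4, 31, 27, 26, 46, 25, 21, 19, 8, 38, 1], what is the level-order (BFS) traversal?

Tree insertion order: [39, 4, 31, 27, 26, 46, 25, 21, 19, 8, 38, 1]
Tree (level-order array): [39, 4, 46, 1, 31, None, None, None, None, 27, 38, 26, None, None, None, 25, None, 21, None, 19, None, 8]
BFS from the root, enqueuing left then right child of each popped node:
  queue [39] -> pop 39, enqueue [4, 46], visited so far: [39]
  queue [4, 46] -> pop 4, enqueue [1, 31], visited so far: [39, 4]
  queue [46, 1, 31] -> pop 46, enqueue [none], visited so far: [39, 4, 46]
  queue [1, 31] -> pop 1, enqueue [none], visited so far: [39, 4, 46, 1]
  queue [31] -> pop 31, enqueue [27, 38], visited so far: [39, 4, 46, 1, 31]
  queue [27, 38] -> pop 27, enqueue [26], visited so far: [39, 4, 46, 1, 31, 27]
  queue [38, 26] -> pop 38, enqueue [none], visited so far: [39, 4, 46, 1, 31, 27, 38]
  queue [26] -> pop 26, enqueue [25], visited so far: [39, 4, 46, 1, 31, 27, 38, 26]
  queue [25] -> pop 25, enqueue [21], visited so far: [39, 4, 46, 1, 31, 27, 38, 26, 25]
  queue [21] -> pop 21, enqueue [19], visited so far: [39, 4, 46, 1, 31, 27, 38, 26, 25, 21]
  queue [19] -> pop 19, enqueue [8], visited so far: [39, 4, 46, 1, 31, 27, 38, 26, 25, 21, 19]
  queue [8] -> pop 8, enqueue [none], visited so far: [39, 4, 46, 1, 31, 27, 38, 26, 25, 21, 19, 8]
Result: [39, 4, 46, 1, 31, 27, 38, 26, 25, 21, 19, 8]


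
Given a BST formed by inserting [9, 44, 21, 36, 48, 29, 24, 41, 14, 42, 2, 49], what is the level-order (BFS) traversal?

Tree insertion order: [9, 44, 21, 36, 48, 29, 24, 41, 14, 42, 2, 49]
Tree (level-order array): [9, 2, 44, None, None, 21, 48, 14, 36, None, 49, None, None, 29, 41, None, None, 24, None, None, 42]
BFS from the root, enqueuing left then right child of each popped node:
  queue [9] -> pop 9, enqueue [2, 44], visited so far: [9]
  queue [2, 44] -> pop 2, enqueue [none], visited so far: [9, 2]
  queue [44] -> pop 44, enqueue [21, 48], visited so far: [9, 2, 44]
  queue [21, 48] -> pop 21, enqueue [14, 36], visited so far: [9, 2, 44, 21]
  queue [48, 14, 36] -> pop 48, enqueue [49], visited so far: [9, 2, 44, 21, 48]
  queue [14, 36, 49] -> pop 14, enqueue [none], visited so far: [9, 2, 44, 21, 48, 14]
  queue [36, 49] -> pop 36, enqueue [29, 41], visited so far: [9, 2, 44, 21, 48, 14, 36]
  queue [49, 29, 41] -> pop 49, enqueue [none], visited so far: [9, 2, 44, 21, 48, 14, 36, 49]
  queue [29, 41] -> pop 29, enqueue [24], visited so far: [9, 2, 44, 21, 48, 14, 36, 49, 29]
  queue [41, 24] -> pop 41, enqueue [42], visited so far: [9, 2, 44, 21, 48, 14, 36, 49, 29, 41]
  queue [24, 42] -> pop 24, enqueue [none], visited so far: [9, 2, 44, 21, 48, 14, 36, 49, 29, 41, 24]
  queue [42] -> pop 42, enqueue [none], visited so far: [9, 2, 44, 21, 48, 14, 36, 49, 29, 41, 24, 42]
Result: [9, 2, 44, 21, 48, 14, 36, 49, 29, 41, 24, 42]


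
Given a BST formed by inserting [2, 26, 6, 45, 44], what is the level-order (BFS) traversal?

Tree insertion order: [2, 26, 6, 45, 44]
Tree (level-order array): [2, None, 26, 6, 45, None, None, 44]
BFS from the root, enqueuing left then right child of each popped node:
  queue [2] -> pop 2, enqueue [26], visited so far: [2]
  queue [26] -> pop 26, enqueue [6, 45], visited so far: [2, 26]
  queue [6, 45] -> pop 6, enqueue [none], visited so far: [2, 26, 6]
  queue [45] -> pop 45, enqueue [44], visited so far: [2, 26, 6, 45]
  queue [44] -> pop 44, enqueue [none], visited so far: [2, 26, 6, 45, 44]
Result: [2, 26, 6, 45, 44]


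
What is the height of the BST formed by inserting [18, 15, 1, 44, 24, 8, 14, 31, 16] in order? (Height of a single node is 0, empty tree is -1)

Insertion order: [18, 15, 1, 44, 24, 8, 14, 31, 16]
Tree (level-order array): [18, 15, 44, 1, 16, 24, None, None, 8, None, None, None, 31, None, 14]
Compute height bottom-up (empty subtree = -1):
  height(14) = 1 + max(-1, -1) = 0
  height(8) = 1 + max(-1, 0) = 1
  height(1) = 1 + max(-1, 1) = 2
  height(16) = 1 + max(-1, -1) = 0
  height(15) = 1 + max(2, 0) = 3
  height(31) = 1 + max(-1, -1) = 0
  height(24) = 1 + max(-1, 0) = 1
  height(44) = 1 + max(1, -1) = 2
  height(18) = 1 + max(3, 2) = 4
Height = 4


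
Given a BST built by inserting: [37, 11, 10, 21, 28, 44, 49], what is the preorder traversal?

Tree insertion order: [37, 11, 10, 21, 28, 44, 49]
Tree (level-order array): [37, 11, 44, 10, 21, None, 49, None, None, None, 28]
Preorder traversal: [37, 11, 10, 21, 28, 44, 49]


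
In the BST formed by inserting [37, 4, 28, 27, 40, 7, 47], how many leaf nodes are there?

Tree built from: [37, 4, 28, 27, 40, 7, 47]
Tree (level-order array): [37, 4, 40, None, 28, None, 47, 27, None, None, None, 7]
Rule: A leaf has 0 children.
Per-node child counts:
  node 37: 2 child(ren)
  node 4: 1 child(ren)
  node 28: 1 child(ren)
  node 27: 1 child(ren)
  node 7: 0 child(ren)
  node 40: 1 child(ren)
  node 47: 0 child(ren)
Matching nodes: [7, 47]
Count of leaf nodes: 2


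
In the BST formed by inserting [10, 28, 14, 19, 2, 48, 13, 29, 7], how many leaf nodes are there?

Tree built from: [10, 28, 14, 19, 2, 48, 13, 29, 7]
Tree (level-order array): [10, 2, 28, None, 7, 14, 48, None, None, 13, 19, 29]
Rule: A leaf has 0 children.
Per-node child counts:
  node 10: 2 child(ren)
  node 2: 1 child(ren)
  node 7: 0 child(ren)
  node 28: 2 child(ren)
  node 14: 2 child(ren)
  node 13: 0 child(ren)
  node 19: 0 child(ren)
  node 48: 1 child(ren)
  node 29: 0 child(ren)
Matching nodes: [7, 13, 19, 29]
Count of leaf nodes: 4


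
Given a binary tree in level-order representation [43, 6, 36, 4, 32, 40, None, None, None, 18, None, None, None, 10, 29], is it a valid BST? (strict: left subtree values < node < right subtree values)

Level-order array: [43, 6, 36, 4, 32, 40, None, None, None, 18, None, None, None, 10, 29]
Validate using subtree bounds (lo, hi): at each node, require lo < value < hi,
then recurse left with hi=value and right with lo=value.
Preorder trace (stopping at first violation):
  at node 43 with bounds (-inf, +inf): OK
  at node 6 with bounds (-inf, 43): OK
  at node 4 with bounds (-inf, 6): OK
  at node 32 with bounds (6, 43): OK
  at node 18 with bounds (6, 32): OK
  at node 10 with bounds (6, 18): OK
  at node 29 with bounds (18, 32): OK
  at node 36 with bounds (43, +inf): VIOLATION
Node 36 violates its bound: not (43 < 36 < +inf).
Result: Not a valid BST


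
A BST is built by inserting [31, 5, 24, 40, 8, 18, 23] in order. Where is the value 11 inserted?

Starting tree (level order): [31, 5, 40, None, 24, None, None, 8, None, None, 18, None, 23]
Insertion path: 31 -> 5 -> 24 -> 8 -> 18
Result: insert 11 as left child of 18
Final tree (level order): [31, 5, 40, None, 24, None, None, 8, None, None, 18, 11, 23]


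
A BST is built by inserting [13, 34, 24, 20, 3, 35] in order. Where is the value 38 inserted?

Starting tree (level order): [13, 3, 34, None, None, 24, 35, 20]
Insertion path: 13 -> 34 -> 35
Result: insert 38 as right child of 35
Final tree (level order): [13, 3, 34, None, None, 24, 35, 20, None, None, 38]


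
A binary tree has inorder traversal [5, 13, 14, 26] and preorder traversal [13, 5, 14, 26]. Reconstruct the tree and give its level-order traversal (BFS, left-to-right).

Inorder:  [5, 13, 14, 26]
Preorder: [13, 5, 14, 26]
Algorithm: preorder visits root first, so consume preorder in order;
for each root, split the current inorder slice at that value into
left-subtree inorder and right-subtree inorder, then recurse.
Recursive splits:
  root=13; inorder splits into left=[5], right=[14, 26]
  root=5; inorder splits into left=[], right=[]
  root=14; inorder splits into left=[], right=[26]
  root=26; inorder splits into left=[], right=[]
Reconstructed level-order: [13, 5, 14, 26]
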